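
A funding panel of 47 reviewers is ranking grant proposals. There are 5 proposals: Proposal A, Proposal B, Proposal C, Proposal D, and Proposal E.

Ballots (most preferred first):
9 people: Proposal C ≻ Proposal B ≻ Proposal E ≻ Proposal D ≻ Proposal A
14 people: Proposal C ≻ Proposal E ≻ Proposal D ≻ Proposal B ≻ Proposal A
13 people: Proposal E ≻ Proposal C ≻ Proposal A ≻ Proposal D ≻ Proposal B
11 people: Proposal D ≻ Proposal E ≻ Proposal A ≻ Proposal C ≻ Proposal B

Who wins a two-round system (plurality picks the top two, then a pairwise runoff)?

Proposal E

Round 1 first-place votes: Proposal A 0, Proposal B 0, Proposal C 23, Proposal D 11, Proposal E 13. Proposal C and Proposal E advance.
Runoff: Proposal C is ranked above Proposal E on 23 ballots, Proposal E above Proposal C on 24.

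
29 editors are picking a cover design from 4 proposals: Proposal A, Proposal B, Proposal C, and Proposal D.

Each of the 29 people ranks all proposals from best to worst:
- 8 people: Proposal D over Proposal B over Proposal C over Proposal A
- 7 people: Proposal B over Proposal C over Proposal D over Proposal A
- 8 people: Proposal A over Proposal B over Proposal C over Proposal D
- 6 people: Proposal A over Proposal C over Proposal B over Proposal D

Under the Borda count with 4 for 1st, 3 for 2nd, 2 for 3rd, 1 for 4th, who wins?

Proposal B

Proposal A: 8×1 + 7×1 + 8×4 + 6×4 = 71
Proposal B: 8×3 + 7×4 + 8×3 + 6×2 = 88
Proposal C: 8×2 + 7×3 + 8×2 + 6×3 = 71
Proposal D: 8×4 + 7×2 + 8×1 + 6×1 = 60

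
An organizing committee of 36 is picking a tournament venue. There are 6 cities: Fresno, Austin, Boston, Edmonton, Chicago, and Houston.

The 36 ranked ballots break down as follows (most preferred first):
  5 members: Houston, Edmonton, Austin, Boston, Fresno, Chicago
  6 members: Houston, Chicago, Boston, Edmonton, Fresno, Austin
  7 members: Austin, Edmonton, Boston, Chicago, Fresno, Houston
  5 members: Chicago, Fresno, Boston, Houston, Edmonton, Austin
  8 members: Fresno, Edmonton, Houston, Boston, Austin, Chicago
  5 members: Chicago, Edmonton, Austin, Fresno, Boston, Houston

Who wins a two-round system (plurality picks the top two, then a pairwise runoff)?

Houston

Round 1 first-place votes: Fresno 8, Austin 7, Boston 0, Edmonton 0, Chicago 10, Houston 11. Houston and Chicago advance.
Runoff: Houston is ranked above Chicago on 19 ballots, Chicago above Houston on 17.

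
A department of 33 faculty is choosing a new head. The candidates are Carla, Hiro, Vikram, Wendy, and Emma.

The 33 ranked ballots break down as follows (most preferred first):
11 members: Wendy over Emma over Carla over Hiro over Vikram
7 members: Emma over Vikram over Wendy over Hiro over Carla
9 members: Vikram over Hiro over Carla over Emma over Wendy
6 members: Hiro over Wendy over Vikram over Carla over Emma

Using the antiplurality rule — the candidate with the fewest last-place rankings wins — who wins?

Last-place votes: Carla 7, Hiro 0, Vikram 11, Wendy 9, Emma 6.

Hiro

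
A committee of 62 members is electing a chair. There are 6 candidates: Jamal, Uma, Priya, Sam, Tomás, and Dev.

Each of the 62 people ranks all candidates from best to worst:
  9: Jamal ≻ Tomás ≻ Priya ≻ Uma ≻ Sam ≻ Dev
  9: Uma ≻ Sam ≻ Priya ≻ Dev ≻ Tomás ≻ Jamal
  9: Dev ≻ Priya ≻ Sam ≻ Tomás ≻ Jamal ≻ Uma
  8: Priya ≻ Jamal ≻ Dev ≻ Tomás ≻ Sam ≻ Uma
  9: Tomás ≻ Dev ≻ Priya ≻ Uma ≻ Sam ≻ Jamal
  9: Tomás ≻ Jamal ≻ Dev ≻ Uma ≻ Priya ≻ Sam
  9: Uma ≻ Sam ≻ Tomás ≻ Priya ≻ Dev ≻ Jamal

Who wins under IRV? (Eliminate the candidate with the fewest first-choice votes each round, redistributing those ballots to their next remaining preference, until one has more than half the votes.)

Tomás

Round 1: Jamal 9, Uma 18, Priya 8, Sam 0, Tomás 18, Dev 9. Sam eliminated.
Round 2: Jamal 9, Uma 18, Priya 8, Tomás 18, Dev 9. Priya eliminated.
Round 3: Jamal 17, Uma 18, Tomás 18, Dev 9. Dev eliminated.
Round 4: Jamal 17, Uma 18, Tomás 27. Jamal eliminated.
Round 5: Uma 18, Tomás 44. Tomás has a majority (≥32).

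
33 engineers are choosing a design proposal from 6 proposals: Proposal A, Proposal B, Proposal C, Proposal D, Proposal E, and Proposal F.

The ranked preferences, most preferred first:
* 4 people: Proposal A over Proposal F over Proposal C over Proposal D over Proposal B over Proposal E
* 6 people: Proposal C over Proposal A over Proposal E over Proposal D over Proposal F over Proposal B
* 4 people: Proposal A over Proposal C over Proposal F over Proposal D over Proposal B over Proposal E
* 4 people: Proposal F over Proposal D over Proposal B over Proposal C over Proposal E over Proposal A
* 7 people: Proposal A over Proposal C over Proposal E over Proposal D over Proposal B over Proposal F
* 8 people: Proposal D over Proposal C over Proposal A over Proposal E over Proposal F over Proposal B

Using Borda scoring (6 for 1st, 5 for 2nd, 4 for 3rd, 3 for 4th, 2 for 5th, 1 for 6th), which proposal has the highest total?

Proposal A: 4×6 + 6×5 + 4×6 + 4×1 + 7×6 + 8×4 = 156
Proposal B: 4×2 + 6×1 + 4×2 + 4×4 + 7×2 + 8×1 = 60
Proposal C: 4×4 + 6×6 + 4×5 + 4×3 + 7×5 + 8×5 = 159
Proposal D: 4×3 + 6×3 + 4×3 + 4×5 + 7×3 + 8×6 = 131
Proposal E: 4×1 + 6×4 + 4×1 + 4×2 + 7×4 + 8×3 = 92
Proposal F: 4×5 + 6×2 + 4×4 + 4×6 + 7×1 + 8×2 = 95

Proposal C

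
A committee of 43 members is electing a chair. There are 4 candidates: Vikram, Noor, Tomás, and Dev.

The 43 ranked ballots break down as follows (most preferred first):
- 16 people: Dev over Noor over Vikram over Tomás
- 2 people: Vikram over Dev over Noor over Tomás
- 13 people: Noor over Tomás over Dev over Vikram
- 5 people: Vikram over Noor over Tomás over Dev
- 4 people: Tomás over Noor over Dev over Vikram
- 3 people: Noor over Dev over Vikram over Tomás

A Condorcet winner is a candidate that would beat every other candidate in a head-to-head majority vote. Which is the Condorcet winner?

Noor vs Vikram: 36–7
Noor vs Tomás: 39–4
Noor vs Dev: 25–18
Noor beats every other candidate.

Noor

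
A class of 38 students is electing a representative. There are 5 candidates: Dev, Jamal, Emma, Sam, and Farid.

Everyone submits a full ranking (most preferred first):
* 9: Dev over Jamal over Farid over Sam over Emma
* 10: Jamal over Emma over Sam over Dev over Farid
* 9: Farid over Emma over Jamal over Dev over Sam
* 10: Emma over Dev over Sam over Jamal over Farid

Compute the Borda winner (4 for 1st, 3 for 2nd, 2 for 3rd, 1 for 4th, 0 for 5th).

Emma

Dev: 9×4 + 10×1 + 9×1 + 10×3 = 85
Jamal: 9×3 + 10×4 + 9×2 + 10×1 = 95
Emma: 9×0 + 10×3 + 9×3 + 10×4 = 97
Sam: 9×1 + 10×2 + 9×0 + 10×2 = 49
Farid: 9×2 + 10×0 + 9×4 + 10×0 = 54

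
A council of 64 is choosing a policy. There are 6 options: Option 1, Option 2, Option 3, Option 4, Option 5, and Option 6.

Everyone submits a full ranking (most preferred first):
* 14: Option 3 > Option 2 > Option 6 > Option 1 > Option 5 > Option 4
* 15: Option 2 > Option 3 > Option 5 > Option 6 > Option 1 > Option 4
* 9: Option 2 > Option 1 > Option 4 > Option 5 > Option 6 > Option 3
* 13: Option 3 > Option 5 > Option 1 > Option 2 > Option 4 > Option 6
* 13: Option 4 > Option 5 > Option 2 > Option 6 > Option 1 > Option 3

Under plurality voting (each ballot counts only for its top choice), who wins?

First-place votes: Option 1 0, Option 2 24, Option 3 27, Option 4 13, Option 5 0, Option 6 0.

Option 3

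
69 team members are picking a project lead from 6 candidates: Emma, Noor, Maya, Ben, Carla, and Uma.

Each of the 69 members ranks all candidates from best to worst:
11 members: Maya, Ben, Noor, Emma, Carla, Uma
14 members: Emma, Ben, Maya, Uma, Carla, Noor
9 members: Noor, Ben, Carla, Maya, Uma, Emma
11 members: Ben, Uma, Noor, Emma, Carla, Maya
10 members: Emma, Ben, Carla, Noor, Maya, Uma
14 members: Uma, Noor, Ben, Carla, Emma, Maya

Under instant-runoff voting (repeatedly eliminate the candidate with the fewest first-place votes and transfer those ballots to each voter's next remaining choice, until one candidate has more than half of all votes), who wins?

Ben

Round 1: Emma 24, Noor 9, Maya 11, Ben 11, Carla 0, Uma 14. Carla eliminated.
Round 2: Emma 24, Noor 9, Maya 11, Ben 11, Uma 14. Noor eliminated.
Round 3: Emma 24, Maya 11, Ben 20, Uma 14. Maya eliminated.
Round 4: Emma 24, Ben 31, Uma 14. Uma eliminated.
Round 5: Emma 24, Ben 45. Ben has a majority (≥35).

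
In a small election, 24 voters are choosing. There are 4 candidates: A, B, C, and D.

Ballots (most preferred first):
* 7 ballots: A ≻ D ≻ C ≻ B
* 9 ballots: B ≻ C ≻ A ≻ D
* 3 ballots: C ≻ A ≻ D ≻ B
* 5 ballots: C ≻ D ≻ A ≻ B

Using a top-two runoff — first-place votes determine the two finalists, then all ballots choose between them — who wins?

C

Round 1 first-place votes: A 7, B 9, C 8, D 0. B and C advance.
Runoff: B is ranked above C on 9 ballots, C above B on 15.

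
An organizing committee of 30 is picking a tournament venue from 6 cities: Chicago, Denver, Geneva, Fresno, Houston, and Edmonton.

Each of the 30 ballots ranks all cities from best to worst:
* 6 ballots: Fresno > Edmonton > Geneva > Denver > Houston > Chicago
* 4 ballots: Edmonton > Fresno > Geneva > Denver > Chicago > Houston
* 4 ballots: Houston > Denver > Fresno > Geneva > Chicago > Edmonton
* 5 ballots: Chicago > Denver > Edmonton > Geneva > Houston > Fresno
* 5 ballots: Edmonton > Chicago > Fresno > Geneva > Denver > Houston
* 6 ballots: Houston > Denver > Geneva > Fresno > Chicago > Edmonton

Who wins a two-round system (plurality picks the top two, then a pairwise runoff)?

Round 1 first-place votes: Chicago 5, Denver 0, Geneva 0, Fresno 6, Houston 10, Edmonton 9. Houston and Edmonton advance.
Runoff: Houston is ranked above Edmonton on 10 ballots, Edmonton above Houston on 20.

Edmonton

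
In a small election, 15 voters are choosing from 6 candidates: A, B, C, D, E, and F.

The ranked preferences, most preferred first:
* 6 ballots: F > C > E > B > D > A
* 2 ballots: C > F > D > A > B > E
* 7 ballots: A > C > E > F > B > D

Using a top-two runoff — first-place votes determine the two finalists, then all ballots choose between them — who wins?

Round 1 first-place votes: A 7, B 0, C 2, D 0, E 0, F 6. A and F advance.
Runoff: A is ranked above F on 7 ballots, F above A on 8.

F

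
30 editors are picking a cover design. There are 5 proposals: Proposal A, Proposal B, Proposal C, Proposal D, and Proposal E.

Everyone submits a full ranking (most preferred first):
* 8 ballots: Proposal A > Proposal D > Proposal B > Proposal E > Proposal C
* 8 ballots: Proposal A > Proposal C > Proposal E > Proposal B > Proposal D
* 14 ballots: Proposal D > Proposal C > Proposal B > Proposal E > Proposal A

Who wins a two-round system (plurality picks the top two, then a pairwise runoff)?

Round 1 first-place votes: Proposal A 16, Proposal B 0, Proposal C 0, Proposal D 14, Proposal E 0. Proposal A and Proposal D advance.
Runoff: Proposal A is ranked above Proposal D on 16 ballots, Proposal D above Proposal A on 14.

Proposal A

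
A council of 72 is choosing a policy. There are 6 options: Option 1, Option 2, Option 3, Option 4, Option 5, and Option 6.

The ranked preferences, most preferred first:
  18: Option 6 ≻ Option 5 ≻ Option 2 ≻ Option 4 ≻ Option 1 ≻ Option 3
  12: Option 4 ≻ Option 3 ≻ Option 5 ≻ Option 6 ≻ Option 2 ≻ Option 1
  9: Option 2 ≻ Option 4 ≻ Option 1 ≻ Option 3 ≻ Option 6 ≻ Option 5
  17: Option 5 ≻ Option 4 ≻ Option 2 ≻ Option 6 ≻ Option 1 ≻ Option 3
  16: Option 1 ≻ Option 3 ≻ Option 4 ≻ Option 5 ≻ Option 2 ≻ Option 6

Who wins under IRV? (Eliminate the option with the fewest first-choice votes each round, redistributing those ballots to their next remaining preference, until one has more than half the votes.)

Option 4

Round 1: Option 1 16, Option 2 9, Option 3 0, Option 4 12, Option 5 17, Option 6 18. Option 3 eliminated.
Round 2: Option 1 16, Option 2 9, Option 4 12, Option 5 17, Option 6 18. Option 2 eliminated.
Round 3: Option 1 16, Option 4 21, Option 5 17, Option 6 18. Option 1 eliminated.
Round 4: Option 4 37, Option 5 17, Option 6 18. Option 4 has a majority (≥37).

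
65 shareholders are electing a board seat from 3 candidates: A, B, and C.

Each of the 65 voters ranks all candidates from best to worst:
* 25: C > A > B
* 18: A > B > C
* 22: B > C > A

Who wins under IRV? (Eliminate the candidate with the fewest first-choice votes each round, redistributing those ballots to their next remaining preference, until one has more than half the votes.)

Round 1: A 18, B 22, C 25. A eliminated.
Round 2: B 40, C 25. B has a majority (≥33).

B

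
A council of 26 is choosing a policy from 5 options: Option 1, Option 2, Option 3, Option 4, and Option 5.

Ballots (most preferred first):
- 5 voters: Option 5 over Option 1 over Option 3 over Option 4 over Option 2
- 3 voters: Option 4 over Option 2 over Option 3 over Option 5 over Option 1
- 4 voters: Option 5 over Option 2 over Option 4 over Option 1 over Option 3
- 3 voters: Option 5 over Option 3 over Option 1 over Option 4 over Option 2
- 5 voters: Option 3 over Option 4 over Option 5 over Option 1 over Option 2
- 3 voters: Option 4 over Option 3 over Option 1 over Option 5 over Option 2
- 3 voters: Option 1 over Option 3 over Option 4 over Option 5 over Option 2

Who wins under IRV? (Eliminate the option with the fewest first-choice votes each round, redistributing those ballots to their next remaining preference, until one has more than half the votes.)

Round 1: Option 1 3, Option 2 0, Option 3 5, Option 4 6, Option 5 12. Option 2 eliminated.
Round 2: Option 1 3, Option 3 5, Option 4 6, Option 5 12. Option 1 eliminated.
Round 3: Option 3 8, Option 4 6, Option 5 12. Option 4 eliminated.
Round 4: Option 3 14, Option 5 12. Option 3 has a majority (≥14).

Option 3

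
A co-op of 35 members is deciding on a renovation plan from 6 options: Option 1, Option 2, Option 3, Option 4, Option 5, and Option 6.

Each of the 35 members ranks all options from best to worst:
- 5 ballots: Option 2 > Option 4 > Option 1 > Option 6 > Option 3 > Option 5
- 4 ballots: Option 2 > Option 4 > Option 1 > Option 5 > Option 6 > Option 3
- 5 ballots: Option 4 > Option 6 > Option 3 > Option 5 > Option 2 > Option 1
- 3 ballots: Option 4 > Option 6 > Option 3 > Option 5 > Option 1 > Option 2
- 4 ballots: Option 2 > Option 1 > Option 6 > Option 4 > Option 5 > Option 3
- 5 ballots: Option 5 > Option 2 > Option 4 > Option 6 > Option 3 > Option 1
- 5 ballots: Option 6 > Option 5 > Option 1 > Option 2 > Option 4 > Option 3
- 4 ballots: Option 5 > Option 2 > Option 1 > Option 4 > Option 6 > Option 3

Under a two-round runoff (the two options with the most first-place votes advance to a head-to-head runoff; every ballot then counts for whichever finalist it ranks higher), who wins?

Round 1 first-place votes: Option 1 0, Option 2 13, Option 3 0, Option 4 8, Option 5 9, Option 6 5. Option 2 and Option 5 advance.
Runoff: Option 2 is ranked above Option 5 on 13 ballots, Option 5 above Option 2 on 22.

Option 5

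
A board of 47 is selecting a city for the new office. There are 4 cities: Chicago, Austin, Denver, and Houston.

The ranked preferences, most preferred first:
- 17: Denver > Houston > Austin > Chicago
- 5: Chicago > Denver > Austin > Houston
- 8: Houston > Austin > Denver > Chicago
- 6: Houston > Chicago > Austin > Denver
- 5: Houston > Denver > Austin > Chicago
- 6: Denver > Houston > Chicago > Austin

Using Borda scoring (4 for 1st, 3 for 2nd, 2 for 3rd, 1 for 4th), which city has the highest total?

Chicago: 17×1 + 5×4 + 8×1 + 6×3 + 5×1 + 6×2 = 80
Austin: 17×2 + 5×2 + 8×3 + 6×2 + 5×2 + 6×1 = 96
Denver: 17×4 + 5×3 + 8×2 + 6×1 + 5×3 + 6×4 = 144
Houston: 17×3 + 5×1 + 8×4 + 6×4 + 5×4 + 6×3 = 150

Houston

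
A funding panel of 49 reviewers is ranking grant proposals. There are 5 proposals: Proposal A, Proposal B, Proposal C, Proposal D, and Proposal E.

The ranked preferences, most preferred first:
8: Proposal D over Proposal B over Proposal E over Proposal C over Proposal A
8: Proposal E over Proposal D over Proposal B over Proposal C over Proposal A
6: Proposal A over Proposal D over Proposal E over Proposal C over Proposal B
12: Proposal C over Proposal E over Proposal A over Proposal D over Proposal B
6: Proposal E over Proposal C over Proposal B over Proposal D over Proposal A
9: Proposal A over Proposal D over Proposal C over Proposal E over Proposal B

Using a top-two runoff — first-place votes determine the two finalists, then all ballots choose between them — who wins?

Round 1 first-place votes: Proposal A 15, Proposal B 0, Proposal C 12, Proposal D 8, Proposal E 14. Proposal A and Proposal E advance.
Runoff: Proposal A is ranked above Proposal E on 15 ballots, Proposal E above Proposal A on 34.

Proposal E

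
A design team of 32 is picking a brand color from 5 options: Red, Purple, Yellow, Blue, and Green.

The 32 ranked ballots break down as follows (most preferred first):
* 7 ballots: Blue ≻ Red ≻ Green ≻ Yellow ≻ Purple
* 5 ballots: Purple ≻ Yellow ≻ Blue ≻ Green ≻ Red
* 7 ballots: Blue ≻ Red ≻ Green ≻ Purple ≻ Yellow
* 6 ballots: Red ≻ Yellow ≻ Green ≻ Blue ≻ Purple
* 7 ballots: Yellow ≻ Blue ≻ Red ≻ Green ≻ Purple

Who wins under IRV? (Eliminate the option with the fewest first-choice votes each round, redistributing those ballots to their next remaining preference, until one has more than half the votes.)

Round 1: Red 6, Purple 5, Yellow 7, Blue 14, Green 0. Green eliminated.
Round 2: Red 6, Purple 5, Yellow 7, Blue 14. Purple eliminated.
Round 3: Red 6, Yellow 12, Blue 14. Red eliminated.
Round 4: Yellow 18, Blue 14. Yellow has a majority (≥17).

Yellow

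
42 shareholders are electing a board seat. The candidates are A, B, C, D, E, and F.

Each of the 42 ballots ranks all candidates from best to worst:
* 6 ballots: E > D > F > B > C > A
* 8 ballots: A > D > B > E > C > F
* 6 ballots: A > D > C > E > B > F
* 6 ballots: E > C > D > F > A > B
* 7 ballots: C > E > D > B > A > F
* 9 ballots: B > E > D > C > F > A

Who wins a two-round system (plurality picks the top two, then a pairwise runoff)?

E

Round 1 first-place votes: A 14, B 9, C 7, D 0, E 12, F 0. A and E advance.
Runoff: A is ranked above E on 14 ballots, E above A on 28.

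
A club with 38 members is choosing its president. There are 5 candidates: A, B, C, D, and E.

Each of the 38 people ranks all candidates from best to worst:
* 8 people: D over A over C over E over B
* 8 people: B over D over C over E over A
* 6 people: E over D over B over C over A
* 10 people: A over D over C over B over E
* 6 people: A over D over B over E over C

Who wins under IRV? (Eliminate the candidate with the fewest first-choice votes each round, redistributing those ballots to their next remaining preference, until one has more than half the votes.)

Round 1: A 16, B 8, C 0, D 8, E 6. C eliminated.
Round 2: A 16, B 8, D 8, E 6. E eliminated.
Round 3: A 16, B 8, D 14. B eliminated.
Round 4: A 16, D 22. D has a majority (≥20).

D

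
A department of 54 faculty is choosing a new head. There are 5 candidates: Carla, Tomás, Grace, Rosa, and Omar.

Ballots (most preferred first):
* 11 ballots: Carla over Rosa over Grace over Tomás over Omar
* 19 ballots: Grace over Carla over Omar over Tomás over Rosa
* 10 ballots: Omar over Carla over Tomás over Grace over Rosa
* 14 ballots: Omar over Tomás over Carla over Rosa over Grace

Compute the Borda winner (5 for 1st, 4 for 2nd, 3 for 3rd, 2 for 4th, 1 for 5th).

Carla

Carla: 11×5 + 19×4 + 10×4 + 14×3 = 213
Tomás: 11×2 + 19×2 + 10×3 + 14×4 = 146
Grace: 11×3 + 19×5 + 10×2 + 14×1 = 162
Rosa: 11×4 + 19×1 + 10×1 + 14×2 = 101
Omar: 11×1 + 19×3 + 10×5 + 14×5 = 188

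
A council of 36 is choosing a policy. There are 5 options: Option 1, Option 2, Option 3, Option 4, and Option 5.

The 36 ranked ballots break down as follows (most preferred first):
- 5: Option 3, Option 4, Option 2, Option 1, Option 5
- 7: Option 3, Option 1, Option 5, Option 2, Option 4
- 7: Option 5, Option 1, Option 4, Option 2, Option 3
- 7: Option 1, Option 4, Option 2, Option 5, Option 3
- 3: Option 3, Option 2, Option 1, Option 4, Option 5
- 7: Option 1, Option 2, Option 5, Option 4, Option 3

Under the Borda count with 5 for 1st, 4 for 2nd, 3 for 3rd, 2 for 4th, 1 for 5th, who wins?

Option 1: 5×2 + 7×4 + 7×4 + 7×5 + 3×3 + 7×5 = 145
Option 2: 5×3 + 7×2 + 7×2 + 7×3 + 3×4 + 7×4 = 104
Option 3: 5×5 + 7×5 + 7×1 + 7×1 + 3×5 + 7×1 = 96
Option 4: 5×4 + 7×1 + 7×3 + 7×4 + 3×2 + 7×2 = 96
Option 5: 5×1 + 7×3 + 7×5 + 7×2 + 3×1 + 7×3 = 99

Option 1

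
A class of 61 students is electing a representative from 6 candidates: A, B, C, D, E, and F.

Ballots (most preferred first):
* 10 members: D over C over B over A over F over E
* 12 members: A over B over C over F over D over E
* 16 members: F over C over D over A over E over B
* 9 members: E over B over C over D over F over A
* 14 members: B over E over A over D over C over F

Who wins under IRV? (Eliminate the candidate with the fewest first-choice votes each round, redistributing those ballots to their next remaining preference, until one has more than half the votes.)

B

Round 1: A 12, B 14, C 0, D 10, E 9, F 16. C eliminated.
Round 2: A 12, B 14, D 10, E 9, F 16. E eliminated.
Round 3: A 12, B 23, D 10, F 16. D eliminated.
Round 4: A 12, B 33, F 16. B has a majority (≥31).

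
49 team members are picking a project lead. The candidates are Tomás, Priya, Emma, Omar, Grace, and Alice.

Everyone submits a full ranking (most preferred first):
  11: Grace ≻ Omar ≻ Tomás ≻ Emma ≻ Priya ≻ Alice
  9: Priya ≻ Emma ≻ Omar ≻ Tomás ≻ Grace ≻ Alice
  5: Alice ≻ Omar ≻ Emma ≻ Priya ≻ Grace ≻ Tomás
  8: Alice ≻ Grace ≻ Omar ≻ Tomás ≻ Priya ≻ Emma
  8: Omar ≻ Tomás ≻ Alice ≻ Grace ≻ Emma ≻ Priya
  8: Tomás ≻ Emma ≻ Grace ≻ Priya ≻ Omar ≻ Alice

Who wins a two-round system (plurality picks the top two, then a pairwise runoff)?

Grace

Round 1 first-place votes: Tomás 8, Priya 9, Emma 0, Omar 8, Grace 11, Alice 13. Alice and Grace advance.
Runoff: Alice is ranked above Grace on 21 ballots, Grace above Alice on 28.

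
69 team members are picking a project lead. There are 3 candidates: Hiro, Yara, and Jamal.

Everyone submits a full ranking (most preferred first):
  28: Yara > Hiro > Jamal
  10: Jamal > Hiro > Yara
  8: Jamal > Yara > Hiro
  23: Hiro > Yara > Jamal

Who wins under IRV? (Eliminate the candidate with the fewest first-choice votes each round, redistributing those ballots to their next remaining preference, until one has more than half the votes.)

Yara

Round 1: Hiro 23, Yara 28, Jamal 18. Jamal eliminated.
Round 2: Hiro 33, Yara 36. Yara has a majority (≥35).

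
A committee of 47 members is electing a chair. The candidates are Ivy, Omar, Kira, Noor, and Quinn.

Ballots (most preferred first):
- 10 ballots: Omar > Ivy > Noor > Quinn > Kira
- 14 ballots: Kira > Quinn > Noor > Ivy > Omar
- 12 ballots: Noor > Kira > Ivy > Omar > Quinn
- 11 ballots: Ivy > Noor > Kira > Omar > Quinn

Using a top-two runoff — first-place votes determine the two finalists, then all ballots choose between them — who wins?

Noor

Round 1 first-place votes: Ivy 11, Omar 10, Kira 14, Noor 12, Quinn 0. Kira and Noor advance.
Runoff: Kira is ranked above Noor on 14 ballots, Noor above Kira on 33.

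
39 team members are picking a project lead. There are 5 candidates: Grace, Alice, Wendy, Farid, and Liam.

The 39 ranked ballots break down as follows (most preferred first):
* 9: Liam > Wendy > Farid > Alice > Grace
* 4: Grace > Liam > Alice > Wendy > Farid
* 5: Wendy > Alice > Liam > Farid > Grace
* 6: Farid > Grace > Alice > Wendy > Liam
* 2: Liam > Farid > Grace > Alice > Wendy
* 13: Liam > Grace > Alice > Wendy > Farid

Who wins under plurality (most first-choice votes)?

First-place votes: Grace 4, Alice 0, Wendy 5, Farid 6, Liam 24.

Liam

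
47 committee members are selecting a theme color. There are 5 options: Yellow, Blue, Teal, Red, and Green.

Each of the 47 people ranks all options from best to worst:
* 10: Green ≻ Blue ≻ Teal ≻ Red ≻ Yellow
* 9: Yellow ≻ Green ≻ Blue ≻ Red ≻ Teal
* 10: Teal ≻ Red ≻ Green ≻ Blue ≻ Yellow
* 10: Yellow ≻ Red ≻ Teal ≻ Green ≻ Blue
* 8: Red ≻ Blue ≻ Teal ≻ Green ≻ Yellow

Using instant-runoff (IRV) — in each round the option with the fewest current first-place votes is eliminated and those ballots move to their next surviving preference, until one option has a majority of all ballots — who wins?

Teal

Round 1: Yellow 19, Blue 0, Teal 10, Red 8, Green 10. Blue eliminated.
Round 2: Yellow 19, Teal 10, Red 8, Green 10. Red eliminated.
Round 3: Yellow 19, Teal 18, Green 10. Green eliminated.
Round 4: Yellow 19, Teal 28. Teal has a majority (≥24).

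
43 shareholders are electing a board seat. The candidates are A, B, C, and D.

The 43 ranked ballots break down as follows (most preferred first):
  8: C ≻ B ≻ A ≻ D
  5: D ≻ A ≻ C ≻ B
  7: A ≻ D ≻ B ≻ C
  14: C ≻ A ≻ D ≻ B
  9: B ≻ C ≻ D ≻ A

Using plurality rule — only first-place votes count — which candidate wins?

First-place votes: A 7, B 9, C 22, D 5.

C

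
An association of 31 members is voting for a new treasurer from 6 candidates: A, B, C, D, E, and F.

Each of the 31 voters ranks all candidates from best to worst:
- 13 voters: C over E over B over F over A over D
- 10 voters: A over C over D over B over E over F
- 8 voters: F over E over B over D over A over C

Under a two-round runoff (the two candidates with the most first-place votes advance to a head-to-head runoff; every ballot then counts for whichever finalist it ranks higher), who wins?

Round 1 first-place votes: A 10, B 0, C 13, D 0, E 0, F 8. C and A advance.
Runoff: C is ranked above A on 13 ballots, A above C on 18.

A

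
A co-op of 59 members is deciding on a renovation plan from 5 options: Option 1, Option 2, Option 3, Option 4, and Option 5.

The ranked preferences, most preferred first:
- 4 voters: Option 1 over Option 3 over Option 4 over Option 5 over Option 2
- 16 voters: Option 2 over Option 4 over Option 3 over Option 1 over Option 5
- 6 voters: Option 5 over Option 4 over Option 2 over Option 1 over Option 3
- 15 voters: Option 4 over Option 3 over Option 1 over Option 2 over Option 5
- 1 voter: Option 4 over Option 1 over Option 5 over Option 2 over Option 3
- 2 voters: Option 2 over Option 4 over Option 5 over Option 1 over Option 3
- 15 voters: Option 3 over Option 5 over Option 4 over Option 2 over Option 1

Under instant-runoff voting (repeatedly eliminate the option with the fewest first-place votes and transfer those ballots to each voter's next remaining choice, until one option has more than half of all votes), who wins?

Option 4

Round 1: Option 1 4, Option 2 18, Option 3 15, Option 4 16, Option 5 6. Option 1 eliminated.
Round 2: Option 2 18, Option 3 19, Option 4 16, Option 5 6. Option 5 eliminated.
Round 3: Option 2 18, Option 3 19, Option 4 22. Option 2 eliminated.
Round 4: Option 3 19, Option 4 40. Option 4 has a majority (≥30).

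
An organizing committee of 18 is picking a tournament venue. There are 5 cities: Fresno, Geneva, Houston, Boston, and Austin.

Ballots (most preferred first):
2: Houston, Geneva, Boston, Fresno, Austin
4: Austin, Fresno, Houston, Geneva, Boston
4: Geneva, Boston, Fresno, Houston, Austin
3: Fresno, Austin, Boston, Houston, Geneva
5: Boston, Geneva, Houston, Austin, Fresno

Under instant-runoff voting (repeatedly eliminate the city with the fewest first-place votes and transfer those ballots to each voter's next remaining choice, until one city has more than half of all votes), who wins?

Round 1: Fresno 3, Geneva 4, Houston 2, Boston 5, Austin 4. Houston eliminated.
Round 2: Fresno 3, Geneva 6, Boston 5, Austin 4. Fresno eliminated.
Round 3: Geneva 6, Boston 5, Austin 7. Boston eliminated.
Round 4: Geneva 11, Austin 7. Geneva has a majority (≥10).

Geneva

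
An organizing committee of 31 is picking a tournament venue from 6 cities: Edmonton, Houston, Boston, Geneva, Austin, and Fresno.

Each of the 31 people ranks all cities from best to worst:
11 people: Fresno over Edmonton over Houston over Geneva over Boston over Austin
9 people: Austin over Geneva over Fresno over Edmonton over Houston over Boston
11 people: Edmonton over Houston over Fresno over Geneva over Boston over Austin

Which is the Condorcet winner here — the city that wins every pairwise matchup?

Fresno vs Edmonton: 20–11
Fresno vs Houston: 20–11
Fresno vs Boston: 31–0
Fresno vs Geneva: 22–9
Fresno vs Austin: 22–9
Fresno beats every other city.

Fresno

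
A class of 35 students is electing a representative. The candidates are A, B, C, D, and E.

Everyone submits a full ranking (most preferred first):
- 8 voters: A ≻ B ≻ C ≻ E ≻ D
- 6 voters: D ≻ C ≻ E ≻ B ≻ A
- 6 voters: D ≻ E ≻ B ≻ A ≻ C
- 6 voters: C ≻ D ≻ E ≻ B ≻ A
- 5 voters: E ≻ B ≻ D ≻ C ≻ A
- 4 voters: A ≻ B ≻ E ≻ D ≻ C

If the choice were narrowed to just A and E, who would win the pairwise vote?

A is ranked above E on 12 ballots; E above A on 23.

E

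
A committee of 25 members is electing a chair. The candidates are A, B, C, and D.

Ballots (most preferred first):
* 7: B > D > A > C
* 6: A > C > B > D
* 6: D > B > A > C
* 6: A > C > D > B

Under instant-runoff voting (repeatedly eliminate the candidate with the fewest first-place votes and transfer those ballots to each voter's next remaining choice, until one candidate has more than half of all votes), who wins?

Round 1: A 12, B 7, C 0, D 6. C eliminated.
Round 2: A 12, B 7, D 6. D eliminated.
Round 3: A 12, B 13. B has a majority (≥13).

B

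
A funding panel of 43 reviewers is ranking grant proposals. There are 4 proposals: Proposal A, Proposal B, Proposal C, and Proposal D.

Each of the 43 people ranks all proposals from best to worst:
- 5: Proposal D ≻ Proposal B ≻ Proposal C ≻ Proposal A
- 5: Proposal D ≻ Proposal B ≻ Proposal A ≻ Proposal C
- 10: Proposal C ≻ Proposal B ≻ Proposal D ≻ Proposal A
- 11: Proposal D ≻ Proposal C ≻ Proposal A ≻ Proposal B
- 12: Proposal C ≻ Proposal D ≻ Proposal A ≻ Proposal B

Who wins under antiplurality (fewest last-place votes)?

Proposal D

Last-place votes: Proposal A 15, Proposal B 23, Proposal C 5, Proposal D 0.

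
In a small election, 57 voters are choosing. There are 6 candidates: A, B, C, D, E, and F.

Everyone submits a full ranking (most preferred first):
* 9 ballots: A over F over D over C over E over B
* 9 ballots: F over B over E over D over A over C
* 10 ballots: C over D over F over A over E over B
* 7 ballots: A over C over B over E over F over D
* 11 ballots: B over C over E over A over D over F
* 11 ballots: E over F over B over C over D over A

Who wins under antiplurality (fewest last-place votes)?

Last-place votes: A 11, B 19, C 9, D 7, E 0, F 11.

E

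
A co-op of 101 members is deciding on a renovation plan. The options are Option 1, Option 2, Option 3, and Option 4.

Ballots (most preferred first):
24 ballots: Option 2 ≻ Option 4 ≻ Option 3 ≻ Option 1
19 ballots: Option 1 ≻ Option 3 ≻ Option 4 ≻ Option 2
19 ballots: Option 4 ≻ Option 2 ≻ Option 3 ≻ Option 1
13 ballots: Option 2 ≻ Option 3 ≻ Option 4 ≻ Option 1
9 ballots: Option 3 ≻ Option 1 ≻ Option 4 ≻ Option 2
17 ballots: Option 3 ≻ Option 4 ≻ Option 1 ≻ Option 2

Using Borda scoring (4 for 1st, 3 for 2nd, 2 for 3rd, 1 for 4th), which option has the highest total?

Option 3

Option 1: 24×1 + 19×4 + 19×1 + 13×1 + 9×3 + 17×2 = 193
Option 2: 24×4 + 19×1 + 19×3 + 13×4 + 9×1 + 17×1 = 250
Option 3: 24×2 + 19×3 + 19×2 + 13×3 + 9×4 + 17×4 = 286
Option 4: 24×3 + 19×2 + 19×4 + 13×2 + 9×2 + 17×3 = 281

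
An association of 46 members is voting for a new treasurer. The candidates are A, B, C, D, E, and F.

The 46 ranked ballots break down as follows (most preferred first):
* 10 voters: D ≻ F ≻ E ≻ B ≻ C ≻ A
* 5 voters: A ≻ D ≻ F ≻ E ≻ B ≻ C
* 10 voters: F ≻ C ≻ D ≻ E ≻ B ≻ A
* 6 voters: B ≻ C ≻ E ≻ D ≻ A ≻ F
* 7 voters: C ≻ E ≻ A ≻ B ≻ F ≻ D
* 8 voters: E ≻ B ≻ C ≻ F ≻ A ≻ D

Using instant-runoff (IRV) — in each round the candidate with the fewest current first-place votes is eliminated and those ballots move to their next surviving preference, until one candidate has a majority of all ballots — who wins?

Round 1: A 5, B 6, C 7, D 10, E 8, F 10. A eliminated.
Round 2: B 6, C 7, D 15, E 8, F 10. B eliminated.
Round 3: C 13, D 15, E 8, F 10. E eliminated.
Round 4: C 21, D 15, F 10. F eliminated.
Round 5: C 31, D 15. C has a majority (≥24).

C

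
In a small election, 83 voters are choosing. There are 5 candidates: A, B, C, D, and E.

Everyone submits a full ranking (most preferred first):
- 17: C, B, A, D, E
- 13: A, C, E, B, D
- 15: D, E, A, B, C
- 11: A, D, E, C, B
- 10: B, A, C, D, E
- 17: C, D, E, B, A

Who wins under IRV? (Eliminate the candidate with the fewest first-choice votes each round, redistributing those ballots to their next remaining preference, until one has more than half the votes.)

A

Round 1: A 24, B 10, C 34, D 15, E 0. E eliminated.
Round 2: A 24, B 10, C 34, D 15. B eliminated.
Round 3: A 34, C 34, D 15. D eliminated.
Round 4: A 49, C 34. A has a majority (≥42).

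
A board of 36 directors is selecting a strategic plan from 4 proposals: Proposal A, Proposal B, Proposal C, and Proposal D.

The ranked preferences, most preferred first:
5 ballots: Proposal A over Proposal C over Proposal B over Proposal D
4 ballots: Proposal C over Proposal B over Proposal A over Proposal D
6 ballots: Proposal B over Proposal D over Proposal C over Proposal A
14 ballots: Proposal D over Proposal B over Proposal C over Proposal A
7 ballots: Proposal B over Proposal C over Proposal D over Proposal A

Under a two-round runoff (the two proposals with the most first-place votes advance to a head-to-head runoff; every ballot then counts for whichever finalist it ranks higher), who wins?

Round 1 first-place votes: Proposal A 5, Proposal B 13, Proposal C 4, Proposal D 14. Proposal D and Proposal B advance.
Runoff: Proposal D is ranked above Proposal B on 14 ballots, Proposal B above Proposal D on 22.

Proposal B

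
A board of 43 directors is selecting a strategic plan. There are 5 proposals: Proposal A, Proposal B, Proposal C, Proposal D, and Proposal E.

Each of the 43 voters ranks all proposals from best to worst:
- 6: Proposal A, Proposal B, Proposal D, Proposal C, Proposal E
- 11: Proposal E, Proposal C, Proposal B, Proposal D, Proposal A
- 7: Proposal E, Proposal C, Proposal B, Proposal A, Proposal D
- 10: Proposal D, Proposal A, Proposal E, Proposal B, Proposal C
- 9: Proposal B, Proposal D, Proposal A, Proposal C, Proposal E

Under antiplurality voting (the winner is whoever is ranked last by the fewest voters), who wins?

Last-place votes: Proposal A 11, Proposal B 0, Proposal C 10, Proposal D 7, Proposal E 15.

Proposal B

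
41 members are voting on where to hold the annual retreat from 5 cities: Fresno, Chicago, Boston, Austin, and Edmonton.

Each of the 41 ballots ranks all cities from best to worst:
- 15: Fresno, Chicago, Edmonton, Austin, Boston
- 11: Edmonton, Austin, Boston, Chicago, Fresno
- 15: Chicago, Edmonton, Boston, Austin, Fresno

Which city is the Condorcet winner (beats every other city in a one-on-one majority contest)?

Chicago vs Fresno: 26–15
Chicago vs Boston: 30–11
Chicago vs Austin: 30–11
Chicago vs Edmonton: 30–11
Chicago beats every other city.

Chicago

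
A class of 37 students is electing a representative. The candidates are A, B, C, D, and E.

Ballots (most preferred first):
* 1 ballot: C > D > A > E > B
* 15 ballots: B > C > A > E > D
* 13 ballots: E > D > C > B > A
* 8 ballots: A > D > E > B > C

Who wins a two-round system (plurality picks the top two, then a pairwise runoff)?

E

Round 1 first-place votes: A 8, B 15, C 1, D 0, E 13. B and E advance.
Runoff: B is ranked above E on 15 ballots, E above B on 22.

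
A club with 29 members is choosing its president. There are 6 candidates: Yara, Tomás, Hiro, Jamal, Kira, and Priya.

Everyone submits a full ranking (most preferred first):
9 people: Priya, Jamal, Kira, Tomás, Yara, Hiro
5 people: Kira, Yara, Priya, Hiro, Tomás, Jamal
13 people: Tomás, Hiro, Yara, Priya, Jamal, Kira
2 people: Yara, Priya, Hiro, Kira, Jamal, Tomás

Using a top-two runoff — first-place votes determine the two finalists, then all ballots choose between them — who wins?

Round 1 first-place votes: Yara 2, Tomás 13, Hiro 0, Jamal 0, Kira 5, Priya 9. Tomás and Priya advance.
Runoff: Tomás is ranked above Priya on 13 ballots, Priya above Tomás on 16.

Priya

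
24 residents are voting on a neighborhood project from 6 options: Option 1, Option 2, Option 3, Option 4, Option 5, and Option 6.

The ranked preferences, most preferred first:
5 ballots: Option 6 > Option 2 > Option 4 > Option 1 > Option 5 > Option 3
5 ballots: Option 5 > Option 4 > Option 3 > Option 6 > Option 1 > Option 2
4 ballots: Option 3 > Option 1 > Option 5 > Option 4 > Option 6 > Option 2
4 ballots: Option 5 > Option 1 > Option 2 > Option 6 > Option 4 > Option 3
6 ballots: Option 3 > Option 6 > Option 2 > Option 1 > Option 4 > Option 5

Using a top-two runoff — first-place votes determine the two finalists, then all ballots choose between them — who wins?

Option 5

Round 1 first-place votes: Option 1 0, Option 2 0, Option 3 10, Option 4 0, Option 5 9, Option 6 5. Option 3 and Option 5 advance.
Runoff: Option 3 is ranked above Option 5 on 10 ballots, Option 5 above Option 3 on 14.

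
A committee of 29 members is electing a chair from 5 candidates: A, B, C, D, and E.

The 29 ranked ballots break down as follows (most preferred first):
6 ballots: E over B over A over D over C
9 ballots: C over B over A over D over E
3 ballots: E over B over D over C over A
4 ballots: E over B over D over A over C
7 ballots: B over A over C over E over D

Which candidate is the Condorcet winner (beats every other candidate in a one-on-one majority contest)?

B

B vs A: 29–0
B vs C: 20–9
B vs D: 29–0
B vs E: 16–13
B beats every other candidate.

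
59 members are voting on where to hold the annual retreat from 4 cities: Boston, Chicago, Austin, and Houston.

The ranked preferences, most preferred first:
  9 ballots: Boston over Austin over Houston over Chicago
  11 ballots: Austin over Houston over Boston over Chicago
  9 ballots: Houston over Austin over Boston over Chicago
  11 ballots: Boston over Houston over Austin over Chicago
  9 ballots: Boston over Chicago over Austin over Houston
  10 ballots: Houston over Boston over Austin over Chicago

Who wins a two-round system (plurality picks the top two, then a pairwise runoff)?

Round 1 first-place votes: Boston 29, Chicago 0, Austin 11, Houston 19. Boston and Houston advance.
Runoff: Boston is ranked above Houston on 29 ballots, Houston above Boston on 30.

Houston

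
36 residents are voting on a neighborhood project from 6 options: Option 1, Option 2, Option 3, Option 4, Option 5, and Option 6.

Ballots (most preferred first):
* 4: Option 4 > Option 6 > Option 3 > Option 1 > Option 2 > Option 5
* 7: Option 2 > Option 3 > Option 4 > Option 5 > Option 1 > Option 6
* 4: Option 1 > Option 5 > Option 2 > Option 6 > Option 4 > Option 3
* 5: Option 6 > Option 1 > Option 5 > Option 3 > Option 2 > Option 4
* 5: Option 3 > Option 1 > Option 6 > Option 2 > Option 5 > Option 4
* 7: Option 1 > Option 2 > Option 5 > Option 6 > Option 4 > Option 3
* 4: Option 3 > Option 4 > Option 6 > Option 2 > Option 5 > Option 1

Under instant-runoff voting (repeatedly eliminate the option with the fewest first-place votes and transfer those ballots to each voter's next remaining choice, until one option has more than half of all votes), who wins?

Round 1: Option 1 11, Option 2 7, Option 3 9, Option 4 4, Option 5 0, Option 6 5. Option 5 eliminated.
Round 2: Option 1 11, Option 2 7, Option 3 9, Option 4 4, Option 6 5. Option 4 eliminated.
Round 3: Option 1 11, Option 2 7, Option 3 9, Option 6 9. Option 2 eliminated.
Round 4: Option 1 11, Option 3 16, Option 6 9. Option 6 eliminated.
Round 5: Option 1 16, Option 3 20. Option 3 has a majority (≥19).

Option 3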